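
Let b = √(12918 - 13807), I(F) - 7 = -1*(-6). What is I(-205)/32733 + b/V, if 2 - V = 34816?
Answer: 13/32733 - I*√889/34814 ≈ 0.00039715 - 0.00085644*I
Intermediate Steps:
V = -34814 (V = 2 - 1*34816 = 2 - 34816 = -34814)
I(F) = 13 (I(F) = 7 - 1*(-6) = 7 + 6 = 13)
b = I*√889 (b = √(-889) = I*√889 ≈ 29.816*I)
I(-205)/32733 + b/V = 13/32733 + (I*√889)/(-34814) = 13*(1/32733) + (I*√889)*(-1/34814) = 13/32733 - I*√889/34814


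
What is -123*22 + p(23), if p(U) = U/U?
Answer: -2705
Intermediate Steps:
p(U) = 1
-123*22 + p(23) = -123*22 + 1 = -2706 + 1 = -2705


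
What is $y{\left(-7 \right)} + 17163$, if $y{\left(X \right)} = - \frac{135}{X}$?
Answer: $\frac{120276}{7} \approx 17182.0$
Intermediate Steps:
$y{\left(-7 \right)} + 17163 = - \frac{135}{-7} + 17163 = \left(-135\right) \left(- \frac{1}{7}\right) + 17163 = \frac{135}{7} + 17163 = \frac{120276}{7}$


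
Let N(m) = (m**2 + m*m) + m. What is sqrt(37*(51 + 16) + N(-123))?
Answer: sqrt(32614) ≈ 180.59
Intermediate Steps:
N(m) = m + 2*m**2 (N(m) = (m**2 + m**2) + m = 2*m**2 + m = m + 2*m**2)
sqrt(37*(51 + 16) + N(-123)) = sqrt(37*(51 + 16) - 123*(1 + 2*(-123))) = sqrt(37*67 - 123*(1 - 246)) = sqrt(2479 - 123*(-245)) = sqrt(2479 + 30135) = sqrt(32614)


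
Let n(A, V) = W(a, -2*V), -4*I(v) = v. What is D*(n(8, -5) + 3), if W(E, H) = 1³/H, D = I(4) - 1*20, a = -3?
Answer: -651/10 ≈ -65.100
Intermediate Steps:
I(v) = -v/4
D = -21 (D = -¼*4 - 1*20 = -1 - 20 = -21)
W(E, H) = 1/H
n(A, V) = -1/(2*V) (n(A, V) = 1/(-2*V) = -1/(2*V))
D*(n(8, -5) + 3) = -21*(-½/(-5) + 3) = -21*(-½*(-⅕) + 3) = -21*(⅒ + 3) = -21*31/10 = -651/10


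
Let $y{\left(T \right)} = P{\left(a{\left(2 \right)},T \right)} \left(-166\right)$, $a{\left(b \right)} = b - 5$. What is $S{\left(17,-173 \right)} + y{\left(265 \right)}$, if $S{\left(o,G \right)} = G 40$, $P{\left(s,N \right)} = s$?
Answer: $-6422$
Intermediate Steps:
$a{\left(b \right)} = -5 + b$
$y{\left(T \right)} = 498$ ($y{\left(T \right)} = \left(-5 + 2\right) \left(-166\right) = \left(-3\right) \left(-166\right) = 498$)
$S{\left(o,G \right)} = 40 G$
$S{\left(17,-173 \right)} + y{\left(265 \right)} = 40 \left(-173\right) + 498 = -6920 + 498 = -6422$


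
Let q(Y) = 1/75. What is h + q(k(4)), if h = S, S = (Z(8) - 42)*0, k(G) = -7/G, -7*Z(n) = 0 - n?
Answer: 1/75 ≈ 0.013333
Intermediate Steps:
Z(n) = n/7 (Z(n) = -(0 - n)/7 = -(-1)*n/7 = n/7)
S = 0 (S = ((1/7)*8 - 42)*0 = (8/7 - 42)*0 = -286/7*0 = 0)
q(Y) = 1/75
h = 0
h + q(k(4)) = 0 + 1/75 = 1/75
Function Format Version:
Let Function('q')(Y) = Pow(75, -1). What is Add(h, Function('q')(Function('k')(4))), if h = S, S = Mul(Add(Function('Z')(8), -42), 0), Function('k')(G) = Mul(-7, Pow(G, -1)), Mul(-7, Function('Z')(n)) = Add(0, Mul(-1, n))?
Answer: Rational(1, 75) ≈ 0.013333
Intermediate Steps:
Function('Z')(n) = Mul(Rational(1, 7), n) (Function('Z')(n) = Mul(Rational(-1, 7), Add(0, Mul(-1, n))) = Mul(Rational(-1, 7), Mul(-1, n)) = Mul(Rational(1, 7), n))
S = 0 (S = Mul(Add(Mul(Rational(1, 7), 8), -42), 0) = Mul(Add(Rational(8, 7), -42), 0) = Mul(Rational(-286, 7), 0) = 0)
Function('q')(Y) = Rational(1, 75)
h = 0
Add(h, Function('q')(Function('k')(4))) = Add(0, Rational(1, 75)) = Rational(1, 75)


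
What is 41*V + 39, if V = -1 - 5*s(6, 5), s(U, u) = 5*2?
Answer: -2052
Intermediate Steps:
s(U, u) = 10
V = -51 (V = -1 - 5*10 = -1 - 50 = -51)
41*V + 39 = 41*(-51) + 39 = -2091 + 39 = -2052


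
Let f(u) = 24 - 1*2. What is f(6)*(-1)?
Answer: -22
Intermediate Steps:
f(u) = 22 (f(u) = 24 - 2 = 22)
f(6)*(-1) = 22*(-1) = -22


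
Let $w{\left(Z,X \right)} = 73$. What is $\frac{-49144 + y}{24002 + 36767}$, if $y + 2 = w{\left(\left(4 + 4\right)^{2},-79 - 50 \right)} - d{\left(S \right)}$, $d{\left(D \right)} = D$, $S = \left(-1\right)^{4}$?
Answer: $- \frac{49074}{60769} \approx -0.80755$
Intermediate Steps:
$S = 1$
$y = 70$ ($y = -2 + \left(73 - 1\right) = -2 + 72 = 70$)
$\frac{-49144 + y}{24002 + 36767} = \frac{-49144 + 70}{24002 + 36767} = - \frac{49074}{60769}$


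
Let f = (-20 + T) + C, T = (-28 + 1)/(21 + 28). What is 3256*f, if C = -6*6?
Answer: -9022376/49 ≈ -1.8413e+5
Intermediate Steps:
T = -27/49 ≈ -0.55102
C = -36
f = -2771/49 (f = (-20 - 27/49) - 36 = -1007/49 - 36 = -2771/49 ≈ -56.551)
3256*f = 3256*(-2771/49) = -9022376/49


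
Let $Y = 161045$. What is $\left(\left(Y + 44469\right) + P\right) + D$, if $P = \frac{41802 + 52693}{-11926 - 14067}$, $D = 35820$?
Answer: $\frac{6272900167}{25993} \approx 2.4133 \cdot 10^{5}$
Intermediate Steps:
$P = - \frac{94495}{25993}$ ($P = \frac{94495}{-25993} = 94495 \left(- \frac{1}{25993}\right) = - \frac{94495}{25993} \approx -3.6354$)
$\left(\left(Y + 44469\right) + P\right) + D = \left(\left(161045 + 44469\right) - \frac{94495}{25993}\right) + 35820 = \left(205514 - \frac{94495}{25993}\right) + 35820 = \frac{5341830907}{25993} + 35820 = \frac{6272900167}{25993}$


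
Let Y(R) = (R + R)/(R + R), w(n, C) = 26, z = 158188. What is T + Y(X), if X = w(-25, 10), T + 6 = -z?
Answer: -158193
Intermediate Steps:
T = -158194 (T = -6 - 1*158188 = -6 - 158188 = -158194)
X = 26
Y(R) = 1 (Y(R) = (2*R)/((2*R)) = (2*R)*(1/(2*R)) = 1)
T + Y(X) = -158194 + 1 = -158193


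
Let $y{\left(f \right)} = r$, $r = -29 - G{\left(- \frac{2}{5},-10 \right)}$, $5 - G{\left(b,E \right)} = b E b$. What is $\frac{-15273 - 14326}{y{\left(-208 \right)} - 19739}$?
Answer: $\frac{147995}{98873} \approx 1.4968$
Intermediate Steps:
$G{\left(b,E \right)} = 5 - E b^{2}$ ($G{\left(b,E \right)} = 5 - b E b = 5 - E b b = 5 - E b^{2}$)
$r = - \frac{178}{5}$ ($r = -29 - \left(5 - - 10 \left(- \frac{2}{5}\right)^{2}\right) = -29 - \left(5 - \left(-10\right) \frac{4}{25}\right) = -29 - \left(5 + \frac{8}{5}\right) = -29 - \frac{33}{5} = - \frac{178}{5} \approx -35.6$)
$y{\left(f \right)} = - \frac{178}{5}$
$\frac{-15273 - 14326}{y{\left(-208 \right)} - 19739} = \frac{-15273 - 14326}{- \frac{178}{5} - 19739} = - \frac{29599}{- \frac{98873}{5}} = \left(-29599\right) \left(- \frac{5}{98873}\right) = \frac{147995}{98873}$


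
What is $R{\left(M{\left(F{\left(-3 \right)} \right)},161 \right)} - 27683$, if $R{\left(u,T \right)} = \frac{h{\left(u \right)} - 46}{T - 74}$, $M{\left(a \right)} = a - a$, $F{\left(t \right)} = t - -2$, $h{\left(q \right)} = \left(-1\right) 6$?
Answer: $- \frac{2408473}{87} \approx -27684.0$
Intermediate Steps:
$h{\left(q \right)} = -6$
$F{\left(t \right)} = 2 + t$ ($F{\left(t \right)} = t + 2 = 2 + t$)
$M{\left(a \right)} = 0$
$R{\left(u,T \right)} = - \frac{52}{-74 + T}$ ($R{\left(u,T \right)} = \frac{-6 - 46}{T - 74} = - \frac{52}{-74 + T}$)
$R{\left(M{\left(F{\left(-3 \right)} \right)},161 \right)} - 27683 = - \frac{52}{-74 + 161} - 27683 = - \frac{52}{87} - 27683 = - \frac{2408473}{87}$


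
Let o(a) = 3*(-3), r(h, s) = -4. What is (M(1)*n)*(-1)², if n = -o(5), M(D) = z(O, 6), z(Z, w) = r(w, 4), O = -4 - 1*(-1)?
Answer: -36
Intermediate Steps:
O = -3 (O = -4 + 1 = -3)
z(Z, w) = -4
M(D) = -4
o(a) = -9
n = 9 (n = -1*(-9) = 9)
(M(1)*n)*(-1)² = -4*9*(-1)² = -36*1 = -36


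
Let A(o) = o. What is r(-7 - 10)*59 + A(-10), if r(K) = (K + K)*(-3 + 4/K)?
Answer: 6480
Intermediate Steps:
r(K) = 2*K*(-3 + 4/K) (r(K) = (2*K)*(-3 + 4/K) = 2*K*(-3 + 4/K))
r(-7 - 10)*59 + A(-10) = (8 - 6*(-7 - 10))*59 - 10 = (8 - 6*(-17))*59 - 10 = (8 + 102)*59 - 10 = 110*59 - 10 = 6490 - 10 = 6480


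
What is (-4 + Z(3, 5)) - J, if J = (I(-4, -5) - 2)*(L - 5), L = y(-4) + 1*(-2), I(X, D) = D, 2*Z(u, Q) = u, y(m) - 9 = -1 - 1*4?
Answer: -47/2 ≈ -23.500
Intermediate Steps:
y(m) = 4 (y(m) = 9 + (-1 - 1*4) = 9 + (-1 - 4) = 9 - 5 = 4)
Z(u, Q) = u/2
L = 2 (L = 4 + 1*(-2) = 4 - 2 = 2)
J = 21 (J = (-5 - 2)*(2 - 5) = -7*(-3) = 21)
(-4 + Z(3, 5)) - J = (-4 + (1/2)*3) - 1*21 = (-4 + 3/2) - 21 = -5/2 - 21 = -47/2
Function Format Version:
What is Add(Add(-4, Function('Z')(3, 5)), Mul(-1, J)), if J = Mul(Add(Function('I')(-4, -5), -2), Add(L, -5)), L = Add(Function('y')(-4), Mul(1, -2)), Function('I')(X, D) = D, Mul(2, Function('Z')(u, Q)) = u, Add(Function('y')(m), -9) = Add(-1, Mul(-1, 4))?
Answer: Rational(-47, 2) ≈ -23.500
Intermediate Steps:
Function('y')(m) = 4 (Function('y')(m) = Add(9, Add(-1, Mul(-1, 4))) = Add(9, Add(-1, -4)) = Add(9, -5) = 4)
Function('Z')(u, Q) = Mul(Rational(1, 2), u)
L = 2 (L = Add(4, Mul(1, -2)) = Add(4, -2) = 2)
J = 21 (J = Mul(Add(-5, -2), Add(2, -5)) = Mul(-7, -3) = 21)
Add(Add(-4, Function('Z')(3, 5)), Mul(-1, J)) = Add(Add(-4, Mul(Rational(1, 2), 3)), Mul(-1, 21)) = Add(Add(-4, Rational(3, 2)), -21) = Add(Rational(-5, 2), -21) = Rational(-47, 2)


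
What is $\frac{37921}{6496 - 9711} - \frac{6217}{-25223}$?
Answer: $- \frac{936493728}{81091945} \approx -11.549$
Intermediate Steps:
$\frac{37921}{6496 - 9711} - \frac{6217}{-25223} = \frac{37921}{-3215} - - \frac{6217}{25223} = 37921 \left(- \frac{1}{3215}\right) + \frac{6217}{25223} = - \frac{37921}{3215} + \frac{6217}{25223} = - \frac{936493728}{81091945}$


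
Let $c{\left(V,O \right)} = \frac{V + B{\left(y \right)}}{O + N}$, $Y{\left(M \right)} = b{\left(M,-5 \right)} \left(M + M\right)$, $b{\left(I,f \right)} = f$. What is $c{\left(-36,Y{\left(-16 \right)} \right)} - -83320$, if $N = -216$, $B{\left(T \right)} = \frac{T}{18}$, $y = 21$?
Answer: $\frac{27995729}{336} \approx 83321.0$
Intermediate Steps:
$B{\left(T \right)} = \frac{T}{18}$ ($B{\left(T \right)} = T \frac{1}{18} = \frac{T}{18}$)
$Y{\left(M \right)} = - 10 M$ ($Y{\left(M \right)} = - 5 \left(M + M\right) = - 5 \cdot 2 M = - 10 M$)
$c{\left(V,O \right)} = \frac{\frac{7}{6} + V}{-216 + O}$ ($c{\left(V,O \right)} = \frac{V + \frac{1}{18} \cdot 21}{O - 216} = \frac{V + \frac{7}{6}}{-216 + O} = \frac{\frac{7}{6} + V}{-216 + O}$)
$c{\left(-36,Y{\left(-16 \right)} \right)} - -83320 = \frac{\frac{7}{6} - 36}{-216 - -160} - -83320 = \frac{1}{-216 + 160} \left(- \frac{209}{6}\right) + 83320 = \frac{1}{-56} \left(- \frac{209}{6}\right) + 83320 = \left(- \frac{1}{56}\right) \left(- \frac{209}{6}\right) + 83320 = \frac{209}{336} + 83320 = \frac{27995729}{336}$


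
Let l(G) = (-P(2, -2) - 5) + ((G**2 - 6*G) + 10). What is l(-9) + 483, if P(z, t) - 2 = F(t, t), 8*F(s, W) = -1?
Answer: 4969/8 ≈ 621.13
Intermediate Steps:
F(s, W) = -1/8 (F(s, W) = (1/8)*(-1) = -1/8)
P(z, t) = 15/8 (P(z, t) = 2 - 1/8 = 15/8)
l(G) = 25/8 + G**2 - 6*G (l(G) = (-1*15/8 - 5) + ((G**2 - 6*G) + 10) = (-15/8 - 5) + (10 + G**2 - 6*G) = -55/8 + (10 + G**2 - 6*G) = 25/8 + G**2 - 6*G)
l(-9) + 483 = (25/8 + (-9)**2 - 6*(-9)) + 483 = (25/8 + 81 + 54) + 483 = 1105/8 + 483 = 4969/8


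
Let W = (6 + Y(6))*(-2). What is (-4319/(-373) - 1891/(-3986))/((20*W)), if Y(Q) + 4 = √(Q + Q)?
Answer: 17920877/237884480 - 17920877*√3/237884480 ≈ -0.055149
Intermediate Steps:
Y(Q) = -4 + √2*√Q (Y(Q) = -4 + √(Q + Q) = -4 + √(2*Q) = -4 + √2*√Q)
W = -4 - 4*√3 (W = (6 + (-4 + √2*√6))*(-2) = (6 + (-4 + 2*√3))*(-2) = (2 + 2*√3)*(-2) = -4 - 4*√3 ≈ -10.928)
(-4319/(-373) - 1891/(-3986))/((20*W)) = (-4319/(-373) - 1891/(-3986))/((20*(-4 - 4*√3))) = (-4319*(-1/373) - 1891*(-1/3986))/(-80 - 80*√3) = (4319/373 + 1891/3986)/(-80 - 80*√3) = 17920877/(1486778*(-80 - 80*√3))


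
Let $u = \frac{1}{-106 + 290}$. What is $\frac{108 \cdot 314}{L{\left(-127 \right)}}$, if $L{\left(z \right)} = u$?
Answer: $6239808$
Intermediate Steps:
$u = \frac{1}{184} \approx 0.0054348$
$L{\left(z \right)} = \frac{1}{184}$
$\frac{108 \cdot 314}{L{\left(-127 \right)}} = 108 \cdot 314 \frac{1}{\frac{1}{184}} = 33912 \cdot 184 = 6239808$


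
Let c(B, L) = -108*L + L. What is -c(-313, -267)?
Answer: -28569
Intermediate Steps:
c(B, L) = -107*L
-c(-313, -267) = -(-107)*(-267) = -1*28569 = -28569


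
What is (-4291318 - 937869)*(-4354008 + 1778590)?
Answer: 13467342325166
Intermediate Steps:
(-4291318 - 937869)*(-4354008 + 1778590) = -5229187*(-2575418) = 13467342325166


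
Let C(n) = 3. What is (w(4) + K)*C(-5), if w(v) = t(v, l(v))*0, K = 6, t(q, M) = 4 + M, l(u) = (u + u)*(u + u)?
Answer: 18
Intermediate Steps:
l(u) = 4*u² (l(u) = (2*u)*(2*u) = 4*u²)
w(v) = 0 (w(v) = (4 + 4*v²)*0 = 0)
(w(4) + K)*C(-5) = (0 + 6)*3 = 6*3 = 18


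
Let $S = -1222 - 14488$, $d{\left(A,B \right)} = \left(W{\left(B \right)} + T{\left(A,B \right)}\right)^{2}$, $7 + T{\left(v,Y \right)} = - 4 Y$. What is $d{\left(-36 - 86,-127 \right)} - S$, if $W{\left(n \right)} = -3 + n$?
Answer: $153351$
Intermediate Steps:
$T{\left(v,Y \right)} = -7 - 4 Y$
$d{\left(A,B \right)} = \left(-10 - 3 B\right)^{2}$ ($d{\left(A,B \right)} = \left(\left(-3 + B\right) - \left(7 + 4 B\right)\right)^{2} = \left(-10 - 3 B\right)^{2}$)
$S = -15710$ ($S = -1222 - 14488 = -15710$)
$d{\left(-36 - 86,-127 \right)} - S = \left(10 + 3 \left(-127\right)\right)^{2} - -15710 = \left(10 - 381\right)^{2} + 15710 = \left(-371\right)^{2} + 15710 = 137641 + 15710 = 153351$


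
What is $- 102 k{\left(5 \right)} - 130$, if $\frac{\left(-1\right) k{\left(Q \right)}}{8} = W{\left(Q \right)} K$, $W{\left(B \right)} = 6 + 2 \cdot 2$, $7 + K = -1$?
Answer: $-65410$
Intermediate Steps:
$K = -8$ ($K = -7 - 1 = -8$)
$W{\left(B \right)} = 10$ ($W{\left(B \right)} = 6 + 4 = 10$)
$k{\left(Q \right)} = 640$ ($k{\left(Q \right)} = - 8 \cdot 10 \left(-8\right) = \left(-8\right) \left(-80\right) = 640$)
$- 102 k{\left(5 \right)} - 130 = \left(-102\right) 640 - 130 = -65280 - 130 = -65410$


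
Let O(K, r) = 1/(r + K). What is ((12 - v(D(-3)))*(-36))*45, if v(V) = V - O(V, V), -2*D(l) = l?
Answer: -17550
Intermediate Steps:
O(K, r) = 1/(K + r)
D(l) = -l/2
v(V) = V - 1/(2*V) (v(V) = V - 1/(V + V) = V - 1/(2*V))
((12 - v(D(-3)))*(-36))*45 = ((12 - (-1/2*(-3) - 1/(2*((-1/2*(-3))))))*(-36))*45 = ((12 - (3/2 - 1/(2*3/2)))*(-36))*45 = ((12 - (3/2 - 1/2*2/3))*(-36))*45 = ((12 - (3/2 - 1/3))*(-36))*45 = ((12 - 1*7/6)*(-36))*45 = ((12 - 7/6)*(-36))*45 = ((65/6)*(-36))*45 = -390*45 = -17550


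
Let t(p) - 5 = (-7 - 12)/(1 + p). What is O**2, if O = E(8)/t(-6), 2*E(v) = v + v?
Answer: 100/121 ≈ 0.82645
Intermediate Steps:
E(v) = v (E(v) = (v + v)/2 = (2*v)/2 = v)
t(p) = 5 - 19/(1 + p) (t(p) = 5 + (-7 - 12)/(1 + p) = 5 - 19/(1 + p))
O = 10/11 (O = 8/(((-14 + 5*(-6))/(1 - 6))) = 8/(((-14 - 30)/(-5))) = 8/((-1/5*(-44))) = 8/(44/5) = 8*(5/44) = 10/11 ≈ 0.90909)
O**2 = (10/11)**2 = 100/121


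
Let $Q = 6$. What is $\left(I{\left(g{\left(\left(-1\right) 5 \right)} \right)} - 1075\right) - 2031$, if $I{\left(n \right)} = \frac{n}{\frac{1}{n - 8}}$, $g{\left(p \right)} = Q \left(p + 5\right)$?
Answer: $-3106$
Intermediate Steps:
$g{\left(p \right)} = 30 + 6 p$ ($g{\left(p \right)} = 6 \left(p + 5\right) = 6 \left(5 + p\right) = 30 + 6 p$)
$I{\left(n \right)} = n \left(-8 + n\right)$ ($I{\left(n \right)} = \frac{n}{\frac{1}{-8 + n}} = n \left(-8 + n\right)$)
$\left(I{\left(g{\left(\left(-1\right) 5 \right)} \right)} - 1075\right) - 2031 = \left(\left(30 + 6 \left(\left(-1\right) 5\right)\right) \left(-8 + \left(30 + 6 \left(\left(-1\right) 5\right)\right)\right) - 1075\right) - 2031 = \left(\left(30 + 6 \left(-5\right)\right) \left(-8 + \left(30 + 6 \left(-5\right)\right)\right) - 1075\right) - 2031 = \left(\left(30 - 30\right) \left(-8 + \left(30 - 30\right)\right) - 1075\right) - 2031 = \left(0 \left(-8 + 0\right) - 1075\right) - 2031 = \left(0 \left(-8\right) - 1075\right) - 2031 = \left(0 - 1075\right) - 2031 = -1075 - 2031 = -3106$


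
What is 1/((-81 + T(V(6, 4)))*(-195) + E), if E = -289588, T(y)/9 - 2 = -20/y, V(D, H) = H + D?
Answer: -1/273793 ≈ -3.6524e-6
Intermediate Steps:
V(D, H) = D + H
T(y) = 18 - 180/y (T(y) = 18 + 9*(-20/y) = 18 - 180/y)
1/((-81 + T(V(6, 4)))*(-195) + E) = 1/((-81 + (18 - 180/(6 + 4)))*(-195) - 289588) = 1/((-81 + (18 - 180/10))*(-195) - 289588) = 1/((-81 + (18 - 180*⅒))*(-195) - 289588) = 1/((-81 + (18 - 18))*(-195) - 289588) = 1/((-81 + 0)*(-195) - 289588) = 1/(-81*(-195) - 289588) = 1/(15795 - 289588) = 1/(-273793) = -1/273793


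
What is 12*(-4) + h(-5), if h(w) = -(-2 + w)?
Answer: -41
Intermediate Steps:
h(w) = 2 - w
12*(-4) + h(-5) = 12*(-4) + (2 - 1*(-5)) = -48 + (2 + 5) = -48 + 7 = -41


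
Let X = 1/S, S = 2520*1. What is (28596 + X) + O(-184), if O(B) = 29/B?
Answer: 207176881/7245 ≈ 28596.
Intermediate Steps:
S = 2520
X = 1/2520 ≈ 0.00039683
(28596 + X) + O(-184) = (28596 + 1/2520) + 29/(-184) = 72061921/2520 + 29*(-1/184) = 72061921/2520 - 29/184 = 207176881/7245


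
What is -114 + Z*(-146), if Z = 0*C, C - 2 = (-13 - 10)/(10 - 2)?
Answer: -114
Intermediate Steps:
C = -7/8 (C = 2 + (-13 - 10)/(10 - 2) = 2 - 23/8 = -7/8 ≈ -0.87500)
Z = 0 (Z = 0*(-7/8) = 0)
-114 + Z*(-146) = -114 + 0*(-146) = -114 + 0 = -114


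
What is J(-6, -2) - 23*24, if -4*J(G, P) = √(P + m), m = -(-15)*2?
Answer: -552 - √7/2 ≈ -553.32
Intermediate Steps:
m = 30 (m = -5*(-6) = 30)
J(G, P) = -√(30 + P)/4 (J(G, P) = -√(P + 30)/4 = -√(30 + P)/4)
J(-6, -2) - 23*24 = -√(30 - 2)/4 - 23*24 = -√7/2 - 552 = -552 - √7/2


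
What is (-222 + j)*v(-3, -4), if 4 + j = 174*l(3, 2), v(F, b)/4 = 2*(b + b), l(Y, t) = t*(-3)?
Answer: 81280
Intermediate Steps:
l(Y, t) = -3*t
v(F, b) = 16*b (v(F, b) = 4*(2*(b + b)) = 4*(2*(2*b)) = 4*(4*b) = 16*b)
j = -1048 (j = -4 + 174*(-3*2) = -4 + 174*(-6) = -4 - 1044 = -1048)
(-222 + j)*v(-3, -4) = (-222 - 1048)*(16*(-4)) = -1270*(-64) = 81280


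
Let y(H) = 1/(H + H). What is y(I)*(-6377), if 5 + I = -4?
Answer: 6377/18 ≈ 354.28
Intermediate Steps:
I = -9 (I = -5 - 4 = -9)
y(H) = 1/(2*H)
y(I)*(-6377) = ((½)/(-9))*(-6377) = ((½)*(-⅑))*(-6377) = -1/18*(-6377) = 6377/18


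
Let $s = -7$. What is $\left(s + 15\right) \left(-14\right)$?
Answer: $-112$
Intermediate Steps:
$\left(s + 15\right) \left(-14\right) = \left(-7 + 15\right) \left(-14\right) = 8 \left(-14\right) = -112$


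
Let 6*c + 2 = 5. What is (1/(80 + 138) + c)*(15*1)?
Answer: 825/109 ≈ 7.5688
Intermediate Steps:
c = ½ (c = -⅓ + (⅙)*5 = -⅓ + ⅚ = ½ ≈ 0.50000)
(1/(80 + 138) + c)*(15*1) = (1/(80 + 138) + ½)*(15*1) = (1/218 + ½)*15 = (55/109)*15 = 825/109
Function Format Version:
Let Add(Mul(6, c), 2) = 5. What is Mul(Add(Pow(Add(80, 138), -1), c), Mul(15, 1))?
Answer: Rational(825, 109) ≈ 7.5688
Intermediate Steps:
c = Rational(1, 2) (c = Add(Rational(-1, 3), Mul(Rational(1, 6), 5)) = Add(Rational(-1, 3), Rational(5, 6)) = Rational(1, 2) ≈ 0.50000)
Mul(Add(Pow(Add(80, 138), -1), c), Mul(15, 1)) = Mul(Add(Pow(Add(80, 138), -1), Rational(1, 2)), Mul(15, 1)) = Mul(Add(Pow(218, -1), Rational(1, 2)), 15) = Mul(Add(Rational(1, 218), Rational(1, 2)), 15) = Mul(Rational(55, 109), 15) = Rational(825, 109)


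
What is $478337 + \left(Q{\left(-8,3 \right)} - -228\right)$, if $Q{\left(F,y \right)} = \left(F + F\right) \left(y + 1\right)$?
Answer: $478501$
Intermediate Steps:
$Q{\left(F,y \right)} = 2 F \left(1 + y\right)$
$478337 + \left(Q{\left(-8,3 \right)} - -228\right) = 478337 + \left(2 \left(-8\right) \left(1 + 3\right) - -228\right) = 478337 + \left(2 \left(-8\right) 4 + 228\right) = 478337 + \left(-64 + 228\right) = 478337 + 164 = 478501$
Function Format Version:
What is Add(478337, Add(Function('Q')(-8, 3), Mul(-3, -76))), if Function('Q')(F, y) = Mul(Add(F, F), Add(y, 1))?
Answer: 478501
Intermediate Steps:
Function('Q')(F, y) = Mul(2, F, Add(1, y)) (Function('Q')(F, y) = Mul(Mul(2, F), Add(1, y)) = Mul(2, F, Add(1, y)))
Add(478337, Add(Function('Q')(-8, 3), Mul(-3, -76))) = Add(478337, Add(Mul(2, -8, Add(1, 3)), Mul(-3, -76))) = Add(478337, Add(Mul(2, -8, 4), 228)) = Add(478337, Add(-64, 228)) = Add(478337, 164) = 478501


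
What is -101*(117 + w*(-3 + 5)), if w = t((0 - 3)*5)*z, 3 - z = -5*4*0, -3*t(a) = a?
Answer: -14847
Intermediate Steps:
t(a) = -a/3
z = 3 (z = 3 - (-5*4)*0 = 3 - (-20)*0 = 3 - 1*0 = 3 + 0 = 3)
w = 15 (w = -(0 - 3)*5/3*3 = -(-1)*5*3 = -⅓*(-15)*3 = 5*3 = 15)
-101*(117 + w*(-3 + 5)) = -101*(117 + 15*(-3 + 5)) = -101*(117 + 15*2) = -101*(117 + 30) = -101*147 = -14847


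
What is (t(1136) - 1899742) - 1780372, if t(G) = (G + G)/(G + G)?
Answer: -3680113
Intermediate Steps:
t(G) = 1 (t(G) = (2*G)/((2*G)) = (2*G)*(1/(2*G)) = 1)
(t(1136) - 1899742) - 1780372 = (1 - 1899742) - 1780372 = -1899741 - 1780372 = -3680113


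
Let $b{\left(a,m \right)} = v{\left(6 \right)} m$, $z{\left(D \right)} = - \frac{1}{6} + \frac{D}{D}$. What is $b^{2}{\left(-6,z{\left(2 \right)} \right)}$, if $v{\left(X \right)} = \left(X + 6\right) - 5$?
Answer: $\frac{1225}{36} \approx 34.028$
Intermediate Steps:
$v{\left(X \right)} = 1 + X$ ($v{\left(X \right)} = \left(6 + X\right) - 5 = 1 + X$)
$z{\left(D \right)} = \frac{5}{6}$ ($z{\left(D \right)} = \left(-1\right) \frac{1}{6} + 1 = - \frac{1}{6} + 1 = \frac{5}{6}$)
$b{\left(a,m \right)} = 7 m$ ($b{\left(a,m \right)} = \left(1 + 6\right) m = 7 m$)
$b^{2}{\left(-6,z{\left(2 \right)} \right)} = \left(7 \cdot \frac{5}{6}\right)^{2} = \left(\frac{35}{6}\right)^{2} = \frac{1225}{36}$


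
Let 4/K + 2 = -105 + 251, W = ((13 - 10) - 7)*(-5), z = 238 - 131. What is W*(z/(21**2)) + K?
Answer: 8609/1764 ≈ 4.8804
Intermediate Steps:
z = 107
W = 20 (W = (3 - 7)*(-5) = -4*(-5) = 20)
K = 1/36 (K = 4/(-2 + (-105 + 251)) = 4/(-2 + 146) = 4/144 = 4*(1/144) = 1/36 ≈ 0.027778)
W*(z/(21**2)) + K = 20*(107/(21**2)) + 1/36 = 20*(107/441) + 1/36 = 2140/441 + 1/36 = 8609/1764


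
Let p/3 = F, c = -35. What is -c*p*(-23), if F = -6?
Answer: 14490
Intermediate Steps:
p = -18 (p = 3*(-6) = -18)
-c*p*(-23) = -(-35*(-18))*(-23) = -630*(-23) = -1*(-14490) = 14490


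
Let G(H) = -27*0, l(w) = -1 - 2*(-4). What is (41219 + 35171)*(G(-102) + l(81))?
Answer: 534730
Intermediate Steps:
l(w) = 7 (l(w) = -1 + 8 = 7)
G(H) = 0
(41219 + 35171)*(G(-102) + l(81)) = (41219 + 35171)*(0 + 7) = 76390*7 = 534730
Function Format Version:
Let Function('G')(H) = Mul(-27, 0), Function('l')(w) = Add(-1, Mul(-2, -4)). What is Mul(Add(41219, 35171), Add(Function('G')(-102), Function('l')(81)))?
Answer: 534730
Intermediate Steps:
Function('l')(w) = 7 (Function('l')(w) = Add(-1, 8) = 7)
Function('G')(H) = 0
Mul(Add(41219, 35171), Add(Function('G')(-102), Function('l')(81))) = Mul(Add(41219, 35171), Add(0, 7)) = Mul(76390, 7) = 534730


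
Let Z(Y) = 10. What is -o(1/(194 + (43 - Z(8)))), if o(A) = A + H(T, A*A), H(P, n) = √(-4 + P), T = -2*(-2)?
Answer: -1/227 ≈ -0.0044053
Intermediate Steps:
T = 4
o(A) = A (o(A) = A + √(-4 + 4) = A + √0 = A + 0 = A)
-o(1/(194 + (43 - Z(8)))) = -1/(194 + (43 - 1*10)) = -1/(194 + (43 - 10)) = -1/(194 + 33) = -1/227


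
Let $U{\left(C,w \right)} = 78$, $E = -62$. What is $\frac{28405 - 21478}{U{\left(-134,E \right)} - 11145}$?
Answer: $- \frac{2309}{3689} \approx -0.62591$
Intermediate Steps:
$\frac{28405 - 21478}{U{\left(-134,E \right)} - 11145} = \frac{28405 - 21478}{78 - 11145} = \frac{6927}{-11067} = 6927 \left(- \frac{1}{11067}\right) = - \frac{2309}{3689}$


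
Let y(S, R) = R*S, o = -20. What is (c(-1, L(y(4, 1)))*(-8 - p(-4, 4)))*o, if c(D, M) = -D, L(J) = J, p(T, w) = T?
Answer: 80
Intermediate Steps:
(c(-1, L(y(4, 1)))*(-8 - p(-4, 4)))*o = ((-1*(-1))*(-8 - 1*(-4)))*(-20) = (1*(-8 + 4))*(-20) = (1*(-4))*(-20) = -4*(-20) = 80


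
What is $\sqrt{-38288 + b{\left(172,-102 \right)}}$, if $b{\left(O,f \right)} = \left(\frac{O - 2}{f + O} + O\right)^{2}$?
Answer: $\frac{i \sqrt{385271}}{7} \approx 88.672 i$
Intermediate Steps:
$b{\left(O,f \right)} = \left(O + \frac{-2 + O}{O + f}\right)^{2}$ ($b{\left(O,f \right)} = \left(\frac{-2 + O}{O + f} + O\right)^{2} = \left(O + \frac{-2 + O}{O + f}\right)^{2}$)
$\sqrt{-38288 + b{\left(172,-102 \right)}} = \sqrt{-38288 + \frac{\left(-2 + 172 + 172^{2} + 172 \left(-102\right)\right)^{2}}{\left(172 - 102\right)^{2}}} = \sqrt{-38288 + \frac{\left(-2 + 172 + 29584 - 17544\right)^{2}}{4900}} = \sqrt{-38288 + \frac{12210^{2}}{4900}} = \sqrt{-38288 + \frac{1}{4900} \cdot 149084100} = \sqrt{-38288 + \frac{1490841}{49}} = \sqrt{- \frac{385271}{49}} = \frac{i \sqrt{385271}}{7}$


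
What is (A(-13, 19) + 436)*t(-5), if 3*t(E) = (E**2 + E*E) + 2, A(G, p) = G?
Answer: 7332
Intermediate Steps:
t(E) = 2/3 + 2*E**2/3 (t(E) = ((E**2 + E*E) + 2)/3 = ((E**2 + E**2) + 2)/3 = (2*E**2 + 2)/3 = (2 + 2*E**2)/3 = 2/3 + 2*E**2/3)
(A(-13, 19) + 436)*t(-5) = (-13 + 436)*(2/3 + (2/3)*(-5)**2) = 423*(2/3 + (2/3)*25) = 423*(2/3 + 50/3) = 423*(52/3) = 7332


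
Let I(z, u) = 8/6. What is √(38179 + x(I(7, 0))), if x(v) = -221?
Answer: √37958 ≈ 194.83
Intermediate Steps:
I(z, u) = 4/3 (I(z, u) = 8*(⅙) = 4/3)
√(38179 + x(I(7, 0))) = √(38179 - 221) = √37958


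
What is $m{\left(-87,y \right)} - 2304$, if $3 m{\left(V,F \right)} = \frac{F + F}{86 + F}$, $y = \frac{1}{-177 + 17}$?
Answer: $- \frac{95102210}{41277} \approx -2304.0$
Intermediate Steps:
$y = - \frac{1}{160}$ ($y = \frac{1}{-160} = - \frac{1}{160} \approx -0.00625$)
$m{\left(V,F \right)} = \frac{2 F}{3 \left(86 + F\right)}$ ($m{\left(V,F \right)} = \frac{\left(F + F\right) \frac{1}{86 + F}}{3} = \frac{2 F \frac{1}{86 + F}}{3} = \frac{2 F}{3 \left(86 + F\right)}$)
$m{\left(-87,y \right)} - 2304 = \frac{2}{3} \left(- \frac{1}{160}\right) \frac{1}{86 - \frac{1}{160}} - 2304 = \frac{2}{3} \left(- \frac{1}{160}\right) \frac{1}{\frac{13759}{160}} - 2304 = \frac{2}{3} \left(- \frac{1}{160}\right) \frac{160}{13759} - 2304 = - \frac{2}{41277} - 2304 = - \frac{95102210}{41277}$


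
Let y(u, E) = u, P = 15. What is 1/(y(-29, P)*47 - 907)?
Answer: -1/2270 ≈ -0.00044053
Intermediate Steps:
1/(y(-29, P)*47 - 907) = 1/(-29*47 - 907) = 1/(-1363 - 907) = 1/(-2270) = -1/2270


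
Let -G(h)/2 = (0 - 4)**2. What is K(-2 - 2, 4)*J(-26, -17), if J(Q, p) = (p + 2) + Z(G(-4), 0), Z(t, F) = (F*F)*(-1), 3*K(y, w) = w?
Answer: -20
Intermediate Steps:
K(y, w) = w/3
G(h) = -32 (G(h) = -2*(0 - 4)**2 = -2*(-4)**2 = -2*16 = -32)
Z(t, F) = -F**2 (Z(t, F) = F**2*(-1) = -F**2)
J(Q, p) = 2 + p (J(Q, p) = (p + 2) - 1*0**2 = (2 + p) - 1*0 = (2 + p) + 0 = 2 + p)
K(-2 - 2, 4)*J(-26, -17) = ((1/3)*4)*(2 - 17) = (4/3)*(-15) = -20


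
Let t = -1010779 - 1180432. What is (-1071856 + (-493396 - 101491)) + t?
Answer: -3857954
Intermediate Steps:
t = -2191211
(-1071856 + (-493396 - 101491)) + t = (-1071856 + (-493396 - 101491)) - 2191211 = (-1071856 - 594887) - 2191211 = -1666743 - 2191211 = -3857954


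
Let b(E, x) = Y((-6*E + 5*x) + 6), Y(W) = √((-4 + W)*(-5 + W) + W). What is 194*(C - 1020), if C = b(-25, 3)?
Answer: -197880 + 194*√27893 ≈ -1.6548e+5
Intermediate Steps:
Y(W) = √(W + (-5 + W)*(-4 + W)) (Y(W) = √((-5 + W)*(-4 + W) + W) = √(W + (-5 + W)*(-4 + W)))
b(E, x) = √(-28 + (6 - 6*E + 5*x)² - 40*x + 48*E) (b(E, x) = √(20 + ((-6*E + 5*x) + 6)² - 8*((-6*E + 5*x) + 6)) = √(20 + (6 - 6*E + 5*x)² - 8*(6 - 6*E + 5*x)) = √(20 + (6 - 6*E + 5*x)² + (-48 - 40*x + 48*E)) = √(-28 + (6 - 6*E + 5*x)² - 40*x + 48*E))
C = √27893 (C = √(-28 + (6 - 6*(-25) + 5*3)² - 40*3 + 48*(-25)) = √(-28 + (6 + 150 + 15)² - 120 - 1200) = √(-28 + 171² - 120 - 1200) = √(-28 + 29241 - 120 - 1200) = √27893 ≈ 167.01)
194*(C - 1020) = 194*(√27893 - 1020) = 194*(-1020 + √27893) = -197880 + 194*√27893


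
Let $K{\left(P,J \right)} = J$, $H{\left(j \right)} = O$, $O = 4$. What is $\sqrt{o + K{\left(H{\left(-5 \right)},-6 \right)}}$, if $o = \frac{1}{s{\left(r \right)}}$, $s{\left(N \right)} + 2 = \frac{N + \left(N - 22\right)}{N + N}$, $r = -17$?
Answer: $\frac{i \sqrt{318}}{6} \approx 2.9721 i$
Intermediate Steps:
$H{\left(j \right)} = 4$
$s{\left(N \right)} = -2 + \frac{-22 + 2 N}{2 N}$ ($s{\left(N \right)} = -2 + \frac{N + \left(N - 22\right)}{N + N} = -2 + \frac{N + \left(-22 + N\right)}{2 N} = -2 + \left(-22 + 2 N\right) \frac{1}{2 N} = -2 + \frac{-22 + 2 N}{2 N}$)
$o = - \frac{17}{6}$ ($o = \frac{1}{\frac{1}{-17} \left(-11 - -17\right)} = \frac{1}{\left(- \frac{1}{17}\right) \left(-11 + 17\right)} = \frac{1}{\left(- \frac{1}{17}\right) 6} = \frac{1}{- \frac{6}{17}} = - \frac{17}{6} \approx -2.8333$)
$\sqrt{o + K{\left(H{\left(-5 \right)},-6 \right)}} = \sqrt{- \frac{17}{6} - 6} = \sqrt{- \frac{53}{6}} = \frac{i \sqrt{318}}{6}$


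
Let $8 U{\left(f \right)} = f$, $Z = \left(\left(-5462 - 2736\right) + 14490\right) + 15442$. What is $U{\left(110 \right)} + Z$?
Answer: $\frac{86991}{4} \approx 21748.0$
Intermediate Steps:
$Z = 21734$ ($Z = \left(\left(-5462 - 2736\right) + 14490\right) + 15442 = \left(-8198 + 14490\right) + 15442 = 6292 + 15442 = 21734$)
$U{\left(f \right)} = \frac{f}{8}$
$U{\left(110 \right)} + Z = \frac{1}{8} \cdot 110 + 21734 = \frac{55}{4} + 21734 = \frac{86991}{4}$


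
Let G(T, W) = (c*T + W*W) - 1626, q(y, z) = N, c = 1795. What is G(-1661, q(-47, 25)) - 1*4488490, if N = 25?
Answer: -7470986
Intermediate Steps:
q(y, z) = 25
G(T, W) = -1626 + W**2 + 1795*T (G(T, W) = (1795*T + W*W) - 1626 = (1795*T + W**2) - 1626 = (W**2 + 1795*T) - 1626 = -1626 + W**2 + 1795*T)
G(-1661, q(-47, 25)) - 1*4488490 = (-1626 + 25**2 + 1795*(-1661)) - 1*4488490 = (-1626 + 625 - 2981495) - 4488490 = -2982496 - 4488490 = -7470986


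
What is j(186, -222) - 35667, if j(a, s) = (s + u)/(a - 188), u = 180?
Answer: -35646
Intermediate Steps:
j(a, s) = (180 + s)/(-188 + a) (j(a, s) = (s + 180)/(a - 188) = (180 + s)/(-188 + a))
j(186, -222) - 35667 = (180 - 222)/(-188 + 186) - 35667 = -42/(-2) - 35667 = -½*(-42) - 35667 = 21 - 35667 = -35646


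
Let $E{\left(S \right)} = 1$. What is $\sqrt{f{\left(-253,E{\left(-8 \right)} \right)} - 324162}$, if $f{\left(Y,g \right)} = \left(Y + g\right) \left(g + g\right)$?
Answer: $3 i \sqrt{36074} \approx 569.79 i$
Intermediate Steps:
$f{\left(Y,g \right)} = 2 g \left(Y + g\right)$ ($f{\left(Y,g \right)} = \left(Y + g\right) 2 g = 2 g \left(Y + g\right)$)
$\sqrt{f{\left(-253,E{\left(-8 \right)} \right)} - 324162} = \sqrt{2 \cdot 1 \left(-253 + 1\right) - 324162} = \sqrt{2 \cdot 1 \left(-252\right) - 324162} = \sqrt{-504 - 324162} = \sqrt{-324666} = 3 i \sqrt{36074}$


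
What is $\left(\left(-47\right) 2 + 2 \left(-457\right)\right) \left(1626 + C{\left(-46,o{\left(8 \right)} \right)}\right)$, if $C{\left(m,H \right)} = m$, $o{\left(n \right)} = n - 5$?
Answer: $-1592640$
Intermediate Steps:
$o{\left(n \right)} = -5 + n$
$\left(\left(-47\right) 2 + 2 \left(-457\right)\right) \left(1626 + C{\left(-46,o{\left(8 \right)} \right)}\right) = \left(\left(-47\right) 2 + 2 \left(-457\right)\right) \left(1626 - 46\right) = \left(-94 - 914\right) 1580 = \left(-1008\right) 1580 = -1592640$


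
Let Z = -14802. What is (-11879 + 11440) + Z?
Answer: -15241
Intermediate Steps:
(-11879 + 11440) + Z = (-11879 + 11440) - 14802 = -439 - 14802 = -15241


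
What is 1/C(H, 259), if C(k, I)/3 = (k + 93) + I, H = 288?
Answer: 1/1920 ≈ 0.00052083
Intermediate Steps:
C(k, I) = 279 + 3*I + 3*k (C(k, I) = 3*((k + 93) + I) = 3*((93 + k) + I) = 3*(93 + I + k) = 279 + 3*I + 3*k)
1/C(H, 259) = 1/(279 + 3*259 + 3*288) = 1/(279 + 777 + 864) = 1/1920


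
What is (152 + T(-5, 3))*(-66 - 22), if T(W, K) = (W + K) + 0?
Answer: -13200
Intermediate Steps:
T(W, K) = K + W (T(W, K) = (K + W) + 0 = K + W)
(152 + T(-5, 3))*(-66 - 22) = (152 + (3 - 5))*(-66 - 22) = (152 - 2)*(-88) = 150*(-88) = -13200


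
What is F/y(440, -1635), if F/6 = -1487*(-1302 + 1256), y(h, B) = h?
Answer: 102603/110 ≈ 932.75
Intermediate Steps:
F = 410412 (F = 6*(-1487*(-1302 + 1256)) = 6*(-1487*(-46)) = 6*68402 = 410412)
F/y(440, -1635) = 410412/440 = 410412*(1/440) = 102603/110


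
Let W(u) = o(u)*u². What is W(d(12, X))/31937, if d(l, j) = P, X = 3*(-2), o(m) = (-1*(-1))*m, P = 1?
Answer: 1/31937 ≈ 3.1312e-5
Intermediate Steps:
o(m) = m (o(m) = 1*m = m)
X = -6
d(l, j) = 1
W(u) = u³ (W(u) = u*u² = u³)
W(d(12, X))/31937 = 1³/31937 = 1*(1/31937) = 1/31937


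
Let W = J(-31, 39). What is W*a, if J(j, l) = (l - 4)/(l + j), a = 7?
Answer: 245/8 ≈ 30.625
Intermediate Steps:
J(j, l) = (-4 + l)/(j + l)
W = 35/8 (W = (-4 + 39)/(-31 + 39) = 35/8 ≈ 4.3750)
W*a = (35/8)*7 = 245/8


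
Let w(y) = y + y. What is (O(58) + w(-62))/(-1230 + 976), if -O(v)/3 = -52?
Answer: -16/127 ≈ -0.12598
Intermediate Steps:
O(v) = 156 (O(v) = -3*(-52) = 156)
w(y) = 2*y
(O(58) + w(-62))/(-1230 + 976) = (156 + 2*(-62))/(-1230 + 976) = (156 - 124)/(-254) = 32*(-1/254) = -16/127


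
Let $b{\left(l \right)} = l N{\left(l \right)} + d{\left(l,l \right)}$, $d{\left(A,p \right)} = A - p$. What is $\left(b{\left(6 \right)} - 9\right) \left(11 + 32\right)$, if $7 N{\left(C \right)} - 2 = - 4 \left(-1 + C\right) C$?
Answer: $- \frac{33153}{7} \approx -4736.1$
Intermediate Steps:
$N{\left(C \right)} = \frac{2}{7} + \frac{C \left(4 - 4 C\right)}{7}$ ($N{\left(C \right)} = \frac{2}{7} + \frac{- 4 \left(-1 + C\right) C}{7} = \frac{2}{7} + \frac{\left(4 - 4 C\right) C}{7} = \frac{2}{7} + \frac{C \left(4 - 4 C\right)}{7}$)
$b{\left(l \right)} = l \left(\frac{2}{7} - \frac{4 l^{2}}{7} + \frac{4 l}{7}\right)$ ($b{\left(l \right)} = l \left(\frac{2}{7} - \frac{4 l^{2}}{7} + \frac{4 l}{7}\right) + \left(l - l\right) = l \left(\frac{2}{7} - \frac{4 l^{2}}{7} + \frac{4 l}{7}\right) + 0 = l \left(\frac{2}{7} - \frac{4 l^{2}}{7} + \frac{4 l}{7}\right)$)
$\left(b{\left(6 \right)} - 9\right) \left(11 + 32\right) = \left(\frac{2}{7} \cdot 6 \left(1 - 2 \cdot 6^{2} + 2 \cdot 6\right) - 9\right) \left(11 + 32\right) = \left(\frac{2}{7} \cdot 6 \left(1 - 72 + 12\right) - 9\right) 43 = \left(\frac{2}{7} \cdot 6 \left(-59\right) - 9\right) 43 = \left(- \frac{708}{7} - 9\right) 43 = \left(- \frac{771}{7}\right) 43 = - \frac{33153}{7}$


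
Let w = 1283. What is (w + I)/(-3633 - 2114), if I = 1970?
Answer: -3253/5747 ≈ -0.56603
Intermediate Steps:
(w + I)/(-3633 - 2114) = (1283 + 1970)/(-3633 - 2114) = 3253/(-5747) = 3253*(-1/5747) = -3253/5747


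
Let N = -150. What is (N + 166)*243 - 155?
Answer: 3733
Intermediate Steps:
(N + 166)*243 - 155 = (-150 + 166)*243 - 155 = 16*243 - 155 = 3888 - 155 = 3733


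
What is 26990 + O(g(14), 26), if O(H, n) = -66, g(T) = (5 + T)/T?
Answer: 26924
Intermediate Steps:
g(T) = (5 + T)/T
26990 + O(g(14), 26) = 26990 - 66 = 26924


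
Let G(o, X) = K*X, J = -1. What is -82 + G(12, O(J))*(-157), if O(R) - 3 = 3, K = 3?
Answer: -2908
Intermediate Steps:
O(R) = 6 (O(R) = 3 + 3 = 6)
G(o, X) = 3*X
-82 + G(12, O(J))*(-157) = -82 + (3*6)*(-157) = -82 + 18*(-157) = -82 - 2826 = -2908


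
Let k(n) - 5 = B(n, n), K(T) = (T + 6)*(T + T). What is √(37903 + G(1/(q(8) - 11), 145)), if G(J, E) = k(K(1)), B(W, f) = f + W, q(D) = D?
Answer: 4*√2371 ≈ 194.77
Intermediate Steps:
K(T) = 2*T*(6 + T) (K(T) = (6 + T)*(2*T) = 2*T*(6 + T))
B(W, f) = W + f
k(n) = 5 + 2*n (k(n) = 5 + (n + n) = 5 + 2*n)
G(J, E) = 33 (G(J, E) = 5 + 2*(2*1*(6 + 1)) = 5 + 2*(2*1*7) = 5 + 2*14 = 5 + 28 = 33)
√(37903 + G(1/(q(8) - 11), 145)) = √(37903 + 33) = √37936 = 4*√2371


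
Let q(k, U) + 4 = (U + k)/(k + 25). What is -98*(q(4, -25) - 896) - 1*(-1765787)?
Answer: 53767681/29 ≈ 1.8541e+6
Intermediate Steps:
q(k, U) = -4 + (U + k)/(25 + k) (q(k, U) = -4 + (U + k)/(k + 25) = -4 + (U + k)/(25 + k))
-98*(q(4, -25) - 896) - 1*(-1765787) = -98*((-100 - 25 - 3*4)/(25 + 4) - 896) - 1*(-1765787) = -98*((-100 - 25 - 12)/29 - 896) + 1765787 = -98*((1/29)*(-137) - 896) + 1765787 = -98*(-137/29 - 896) + 1765787 = -98*(-26121/29) + 1765787 = 2559858/29 + 1765787 = 53767681/29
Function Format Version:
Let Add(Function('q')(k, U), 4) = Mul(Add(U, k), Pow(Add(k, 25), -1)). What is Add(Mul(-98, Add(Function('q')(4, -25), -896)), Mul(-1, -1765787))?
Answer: Rational(53767681, 29) ≈ 1.8541e+6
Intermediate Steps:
Function('q')(k, U) = Add(-4, Mul(Pow(Add(25, k), -1), Add(U, k))) (Function('q')(k, U) = Add(-4, Mul(Add(U, k), Pow(Add(k, 25), -1))) = Add(-4, Mul(Add(U, k), Pow(Add(25, k), -1))) = Add(-4, Mul(Pow(Add(25, k), -1), Add(U, k))))
Add(Mul(-98, Add(Function('q')(4, -25), -896)), Mul(-1, -1765787)) = Add(Mul(-98, Add(Mul(Pow(Add(25, 4), -1), Add(-100, -25, Mul(-3, 4))), -896)), Mul(-1, -1765787)) = Add(Mul(-98, Add(Mul(Pow(29, -1), Add(-100, -25, -12)), -896)), 1765787) = Add(Mul(-98, Add(Mul(Rational(1, 29), -137), -896)), 1765787) = Add(Mul(-98, Add(Rational(-137, 29), -896)), 1765787) = Add(Mul(-98, Rational(-26121, 29)), 1765787) = Add(Rational(2559858, 29), 1765787) = Rational(53767681, 29)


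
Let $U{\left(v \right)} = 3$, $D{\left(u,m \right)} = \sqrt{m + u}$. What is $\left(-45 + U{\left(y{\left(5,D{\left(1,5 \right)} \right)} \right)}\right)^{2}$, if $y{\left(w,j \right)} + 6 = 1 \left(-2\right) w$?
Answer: $1764$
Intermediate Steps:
$y{\left(w,j \right)} = -6 - 2 w$ ($y{\left(w,j \right)} = -6 + 1 \left(-2\right) w = -6 - 2 w$)
$\left(-45 + U{\left(y{\left(5,D{\left(1,5 \right)} \right)} \right)}\right)^{2} = \left(-45 + 3\right)^{2} = \left(-42\right)^{2} = 1764$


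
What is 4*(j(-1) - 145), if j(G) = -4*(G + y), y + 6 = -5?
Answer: -388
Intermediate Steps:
y = -11 (y = -6 - 5 = -11)
j(G) = 44 - 4*G (j(G) = -4*(G - 11) = -4*(-11 + G) = 44 - 4*G)
4*(j(-1) - 145) = 4*((44 - 4*(-1)) - 145) = 4*((44 + 4) - 145) = 4*(48 - 145) = 4*(-97) = -388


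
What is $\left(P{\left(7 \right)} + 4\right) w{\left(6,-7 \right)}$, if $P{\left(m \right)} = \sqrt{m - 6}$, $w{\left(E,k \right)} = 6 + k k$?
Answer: $275$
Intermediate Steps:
$w{\left(E,k \right)} = 6 + k^{2}$
$P{\left(m \right)} = \sqrt{-6 + m}$
$\left(P{\left(7 \right)} + 4\right) w{\left(6,-7 \right)} = \left(\sqrt{-6 + 7} + 4\right) \left(6 + \left(-7\right)^{2}\right) = \left(\sqrt{1} + 4\right) \left(6 + 49\right) = \left(1 + 4\right) 55 = 5 \cdot 55 = 275$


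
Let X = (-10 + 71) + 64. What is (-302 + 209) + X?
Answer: 32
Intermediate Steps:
X = 125 (X = 61 + 64 = 125)
(-302 + 209) + X = (-302 + 209) + 125 = -93 + 125 = 32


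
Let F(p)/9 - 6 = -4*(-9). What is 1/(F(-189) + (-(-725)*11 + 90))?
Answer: 1/8443 ≈ 0.00011844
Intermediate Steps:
F(p) = 378 (F(p) = 54 + 9*(-4*(-9)) = 54 + 9*36 = 54 + 324 = 378)
1/(F(-189) + (-(-725)*11 + 90)) = 1/(378 + (-(-725)*11 + 90)) = 1/(378 + (-145*(-55) + 90)) = 1/(378 + (7975 + 90)) = 1/(378 + 8065) = 1/8443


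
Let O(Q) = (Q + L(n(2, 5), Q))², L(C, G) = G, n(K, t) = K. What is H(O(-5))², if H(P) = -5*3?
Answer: 225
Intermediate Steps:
O(Q) = 4*Q² (O(Q) = (Q + Q)² = (2*Q)² = 4*Q²)
H(P) = -15
H(O(-5))² = (-15)² = 225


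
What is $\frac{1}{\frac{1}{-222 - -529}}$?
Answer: $307$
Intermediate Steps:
$\frac{1}{\frac{1}{-222 - -529}} = \frac{1}{\frac{1}{-222 + 529}} = \frac{1}{\frac{1}{307}} = 307$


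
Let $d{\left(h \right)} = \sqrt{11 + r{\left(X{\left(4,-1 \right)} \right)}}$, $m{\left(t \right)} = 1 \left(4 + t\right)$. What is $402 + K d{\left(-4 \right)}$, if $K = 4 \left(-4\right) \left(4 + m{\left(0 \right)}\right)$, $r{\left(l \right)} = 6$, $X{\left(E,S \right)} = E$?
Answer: $402 - 128 \sqrt{17} \approx -125.76$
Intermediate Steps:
$m{\left(t \right)} = 4 + t$
$K = -128$ ($K = 4 \left(-4\right) \left(4 + \left(4 + 0\right)\right) = - 16 \left(4 + 4\right) = \left(-16\right) 8 = -128$)
$d{\left(h \right)} = \sqrt{17}$ ($d{\left(h \right)} = \sqrt{11 + 6} = \sqrt{17}$)
$402 + K d{\left(-4 \right)} = 402 - 128 \sqrt{17}$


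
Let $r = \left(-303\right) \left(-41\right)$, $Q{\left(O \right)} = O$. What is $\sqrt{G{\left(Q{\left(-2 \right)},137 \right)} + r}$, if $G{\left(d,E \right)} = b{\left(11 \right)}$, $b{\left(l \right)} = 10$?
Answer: $\sqrt{12433} \approx 111.5$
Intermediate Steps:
$G{\left(d,E \right)} = 10$
$r = 12423$
$\sqrt{G{\left(Q{\left(-2 \right)},137 \right)} + r} = \sqrt{10 + 12423} = \sqrt{12433}$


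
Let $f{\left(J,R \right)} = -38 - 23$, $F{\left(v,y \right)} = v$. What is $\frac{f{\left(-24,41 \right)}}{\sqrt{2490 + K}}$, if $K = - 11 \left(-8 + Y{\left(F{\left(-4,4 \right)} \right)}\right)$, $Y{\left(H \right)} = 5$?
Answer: $- \frac{61 \sqrt{3}}{87} \approx -1.2144$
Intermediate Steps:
$f{\left(J,R \right)} = -61$ ($f{\left(J,R \right)} = -38 - 23 = -61$)
$K = 33$ ($K = - 11 \left(-8 + 5\right) = \left(-11\right) \left(-3\right) = 33$)
$\frac{f{\left(-24,41 \right)}}{\sqrt{2490 + K}} = - \frac{61}{\sqrt{2490 + 33}} = - \frac{61}{\sqrt{2523}} = - \frac{61}{29 \sqrt{3}} = - 61 \frac{\sqrt{3}}{87} = - \frac{61 \sqrt{3}}{87}$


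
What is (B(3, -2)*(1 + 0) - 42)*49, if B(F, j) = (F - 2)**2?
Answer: -2009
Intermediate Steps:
B(F, j) = (-2 + F)**2
(B(3, -2)*(1 + 0) - 42)*49 = ((-2 + 3)**2*(1 + 0) - 42)*49 = (1**2*1 - 42)*49 = (1*1 - 42)*49 = (1 - 42)*49 = -41*49 = -2009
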